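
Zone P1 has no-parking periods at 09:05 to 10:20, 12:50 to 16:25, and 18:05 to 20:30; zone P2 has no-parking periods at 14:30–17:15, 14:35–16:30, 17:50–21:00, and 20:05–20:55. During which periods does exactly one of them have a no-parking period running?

09:05–10:20, 12:50–14:30, 16:25–17:15, 17:50–18:05, 20:30–21:00

Second set merges to 14:30–17:15, 17:50–21:00.
Only in the first: 09:05–10:20, 12:50–14:30.
Only in the second: 16:25–17:15, 17:50–18:05, 20:30–21:00.
Together these are the periods covered by exactly one.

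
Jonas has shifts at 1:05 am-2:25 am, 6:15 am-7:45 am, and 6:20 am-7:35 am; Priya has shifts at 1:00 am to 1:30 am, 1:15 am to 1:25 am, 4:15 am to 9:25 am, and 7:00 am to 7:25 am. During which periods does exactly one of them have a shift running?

Merge the first list: 1:05 am–2:25 am, 6:15 am–7:45 am.
Merge the second list: 1:00 am–1:30 am, 4:15 am–9:25 am.
A \ B = 1:30 am–2:25 am.
B \ A = 1:00 am–1:05 am, 4:15 am–6:15 am, 7:45 am–9:25 am.
Union of the two gives the symmetric difference.

1:00 am–1:05 am, 1:30 am–2:25 am, 4:15 am–6:15 am, 7:45 am–9:25 am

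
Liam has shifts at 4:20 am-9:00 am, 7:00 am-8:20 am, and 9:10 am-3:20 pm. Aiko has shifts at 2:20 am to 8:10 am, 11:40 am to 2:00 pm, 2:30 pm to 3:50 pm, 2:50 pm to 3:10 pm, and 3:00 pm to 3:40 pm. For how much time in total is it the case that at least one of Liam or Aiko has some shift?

Merge the first list: 4:20 am–9:00 am, 9:10 am–3:20 pm.
Merge the second list: 2:20 am–8:10 am, 11:40 am–2:00 pm, 2:30 pm–3:50 pm.
A ∪ B = 2:20 am–9:00 am, 9:10 am–3:50 pm.
Total: 6 h 40 min + 6 h 40 min = 13 h 20 min.

13 h 20 min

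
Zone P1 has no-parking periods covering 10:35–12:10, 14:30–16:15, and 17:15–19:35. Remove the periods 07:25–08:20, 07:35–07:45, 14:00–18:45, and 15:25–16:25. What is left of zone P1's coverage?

Second set merges to 07:25–08:20, 14:00–18:45.
10:35–12:10: no B overlap → unchanged.
14:30–16:15: fully covered by B → removed.
17:15–19:35 minus B → 18:45–19:35.

10:35–12:10, 18:45–19:35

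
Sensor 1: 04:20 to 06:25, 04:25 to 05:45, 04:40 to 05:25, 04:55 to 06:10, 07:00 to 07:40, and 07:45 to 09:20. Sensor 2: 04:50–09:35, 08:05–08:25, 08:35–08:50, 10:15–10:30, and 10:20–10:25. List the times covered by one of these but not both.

A, merged: 04:20–06:25, 07:00–07:40, 07:45–09:20.
B, merged: 04:50–09:35, 10:15–10:30.
A \ B = 04:20–04:50.
B \ A = 06:25–07:00, 07:40–07:45, 09:20–09:35, 10:15–10:30.
Union of the two gives the symmetric difference.

04:20–04:50, 06:25–07:00, 07:40–07:45, 09:20–09:35, 10:15–10:30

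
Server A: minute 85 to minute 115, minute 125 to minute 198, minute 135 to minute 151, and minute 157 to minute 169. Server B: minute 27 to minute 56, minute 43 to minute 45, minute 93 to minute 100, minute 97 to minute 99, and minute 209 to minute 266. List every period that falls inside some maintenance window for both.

First set merges to minute 85 to minute 115, minute 125 to minute 198.
Second set merges to minute 27 to minute 56, minute 93 to minute 100, minute 209 to minute 266.
minute 85 to minute 115 overlaps B on minute 93 to minute 100.
minute 125 to minute 198 falls entirely outside B.

minute 93 to minute 100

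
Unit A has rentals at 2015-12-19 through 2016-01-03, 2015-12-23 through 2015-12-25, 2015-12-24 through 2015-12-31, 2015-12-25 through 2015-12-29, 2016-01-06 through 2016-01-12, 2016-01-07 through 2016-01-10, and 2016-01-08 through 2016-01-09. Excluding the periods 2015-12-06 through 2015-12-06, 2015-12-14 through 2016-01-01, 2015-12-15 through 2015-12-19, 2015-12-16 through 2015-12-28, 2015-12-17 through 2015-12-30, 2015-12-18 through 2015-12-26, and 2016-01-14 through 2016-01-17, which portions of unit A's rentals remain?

2016-01-02 through 2016-01-03, 2016-01-06 through 2016-01-12

A, merged: 2015-12-19 through 2016-01-03, 2016-01-06 through 2016-01-12.
B, merged: 2015-12-06 through 2015-12-06, 2015-12-14 through 2016-01-01, 2016-01-14 through 2016-01-17.
2015-12-19 through 2016-01-03 with B removed leaves 2016-01-02 through 2016-01-03.
2016-01-06 through 2016-01-12 is untouched.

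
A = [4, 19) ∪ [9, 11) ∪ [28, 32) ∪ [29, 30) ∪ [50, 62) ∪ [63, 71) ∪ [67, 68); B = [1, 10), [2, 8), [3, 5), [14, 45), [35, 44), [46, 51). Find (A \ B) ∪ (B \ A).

[1, 4) ∪ [10, 14) ∪ [19, 28) ∪ [32, 45) ∪ [46, 50) ∪ [51, 62) ∪ [63, 71)

First set merges to [4, 19), [28, 32), [50, 62), [63, 71).
Second set merges to [1, 10), [14, 45), [46, 51).
A \ B = [10, 14), [51, 62), [63, 71).
B \ A = [1, 4), [19, 28), [32, 45), [46, 50).
Union of the two gives the symmetric difference.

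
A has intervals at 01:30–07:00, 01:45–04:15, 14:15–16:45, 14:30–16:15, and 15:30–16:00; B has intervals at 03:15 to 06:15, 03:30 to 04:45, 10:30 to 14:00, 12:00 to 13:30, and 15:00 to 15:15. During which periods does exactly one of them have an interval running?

A, merged: 01:30-07:00, 14:15-16:45.
B, merged: 03:15-06:15, 10:30-14:00, 15:00-15:15.
Only in the first: 01:30-03:15, 06:15-07:00, 14:15-15:00, 15:15-16:45.
Only in the second: 10:30-14:00.
Together these are the periods covered by exactly one.

01:30-03:15, 06:15-07:00, 10:30-14:00, 14:15-15:00, 15:15-16:45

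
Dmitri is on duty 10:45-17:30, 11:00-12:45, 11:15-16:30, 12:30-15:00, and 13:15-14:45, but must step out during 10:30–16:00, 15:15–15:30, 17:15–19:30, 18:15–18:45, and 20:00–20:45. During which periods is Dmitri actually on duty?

A, merged: 10:45–17:30.
B, merged: 10:30–16:00, 17:15–19:30, 20:00–20:45.
10:45–17:30 minus B → 16:00–17:15.

16:00–17:15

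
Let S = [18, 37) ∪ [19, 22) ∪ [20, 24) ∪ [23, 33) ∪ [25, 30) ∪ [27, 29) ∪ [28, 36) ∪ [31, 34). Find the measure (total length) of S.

19

Merged: [18, 37).
Length: 19.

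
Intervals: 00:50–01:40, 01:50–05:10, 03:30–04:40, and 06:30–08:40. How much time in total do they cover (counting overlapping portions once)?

6 h 20 min

Merged: 00:50–01:40, 01:50–05:10, 06:30–08:40.
Lengths: 50 min + 3 h 20 min + 2 h 10 min = 6 h 20 min.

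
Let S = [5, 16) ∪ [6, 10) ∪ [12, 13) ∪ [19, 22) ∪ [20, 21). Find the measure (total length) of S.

Merged: [5, 16), [19, 22).
Lengths: 11 + 3 = 14.

14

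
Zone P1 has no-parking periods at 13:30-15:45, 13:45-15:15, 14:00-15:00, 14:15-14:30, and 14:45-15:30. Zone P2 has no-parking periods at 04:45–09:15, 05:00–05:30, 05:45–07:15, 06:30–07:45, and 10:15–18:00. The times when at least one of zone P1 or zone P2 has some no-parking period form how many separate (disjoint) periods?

2

Merge the first list: 13:30-15:45.
Merge the second list: 04:45-09:15, 10:15-18:00.
A ∪ B = 04:45-09:15, 10:15-18:00.
That is 2 disjoint pieces.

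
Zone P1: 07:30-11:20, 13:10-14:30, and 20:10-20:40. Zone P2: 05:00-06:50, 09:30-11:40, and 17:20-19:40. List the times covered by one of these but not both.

Only in the first: 07:30–09:30, 13:10–14:30, 20:10–20:40.
Only in the second: 05:00–06:50, 11:20–11:40, 17:20–19:40.
Together these are the periods covered by exactly one.

05:00–06:50, 07:30–09:30, 11:20–11:40, 13:10–14:30, 17:20–19:40, 20:10–20:40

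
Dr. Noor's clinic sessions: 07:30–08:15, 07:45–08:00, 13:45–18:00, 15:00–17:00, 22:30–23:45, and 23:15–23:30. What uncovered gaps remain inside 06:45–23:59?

Covered (merged): 07:30–08:15, 13:45–18:00, 22:30–23:45.
Gaps within 06:45–23:59: 06:45–07:30, 08:15–13:45, 18:00–22:30, 23:45–23:59.

06:45–07:30, 08:15–13:45, 18:00–22:30, 23:45–23:59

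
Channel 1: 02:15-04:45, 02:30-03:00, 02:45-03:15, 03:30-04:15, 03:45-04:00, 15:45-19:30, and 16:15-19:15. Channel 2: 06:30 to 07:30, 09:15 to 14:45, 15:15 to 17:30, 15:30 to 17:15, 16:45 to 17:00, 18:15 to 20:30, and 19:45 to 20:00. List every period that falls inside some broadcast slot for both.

Merge the first list: 02:15–04:45, 15:45–19:30.
Merge the second list: 06:30–07:30, 09:15–14:45, 15:15–17:30, 18:15–20:30.
02:15–04:45: no overlap with the second set.
15:45–19:30 meets the second set on 15:45–17:30, 18:15–19:30.

15:45–17:30, 18:15–19:30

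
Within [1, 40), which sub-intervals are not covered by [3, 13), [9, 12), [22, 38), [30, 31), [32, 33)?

[1, 3) ∪ [13, 22) ∪ [38, 40)

The merged coverage is [3, 13), [22, 38).
Complement within [1, 40): [1, 3), [13, 22), [38, 40).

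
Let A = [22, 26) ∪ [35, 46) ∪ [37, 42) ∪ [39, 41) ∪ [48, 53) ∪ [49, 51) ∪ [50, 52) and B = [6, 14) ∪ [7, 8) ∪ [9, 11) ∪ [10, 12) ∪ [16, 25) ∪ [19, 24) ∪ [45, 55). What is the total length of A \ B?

Merge the first list: [22, 26), [35, 46), [48, 53).
Merge the second list: [6, 14), [16, 25), [45, 55).
A \ B = [25, 26), [35, 45).
Total: 1 + 10 = 11.

11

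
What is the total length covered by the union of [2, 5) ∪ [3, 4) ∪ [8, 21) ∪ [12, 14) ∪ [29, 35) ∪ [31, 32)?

22

Merged: [2, 5), [8, 21), [29, 35).
Lengths: 3 + 13 + 6 = 22.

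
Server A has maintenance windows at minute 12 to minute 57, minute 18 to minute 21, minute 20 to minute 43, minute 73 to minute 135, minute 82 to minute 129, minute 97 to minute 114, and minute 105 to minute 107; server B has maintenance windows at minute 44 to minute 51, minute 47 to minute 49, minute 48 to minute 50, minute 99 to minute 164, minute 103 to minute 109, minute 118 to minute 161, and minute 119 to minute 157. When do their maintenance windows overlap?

minute 44 to minute 51, minute 99 to minute 135

Merge the first list: minute 12 to minute 57, minute 73 to minute 135.
Merge the second list: minute 44 to minute 51, minute 99 to minute 164.
minute 12 to minute 57 meets the second set on minute 44 to minute 51.
minute 73 to minute 135 meets the second set on minute 99 to minute 135.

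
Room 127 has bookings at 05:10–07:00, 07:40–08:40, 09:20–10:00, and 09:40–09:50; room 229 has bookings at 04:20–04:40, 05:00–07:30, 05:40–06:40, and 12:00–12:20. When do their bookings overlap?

A, merged: 05:10–07:00, 07:40–08:40, 09:20–10:00.
B, merged: 04:20–04:40, 05:00–07:30, 12:00–12:20.
05:10–07:00 overlaps B on 05:10–07:00.
07:40–08:40 falls entirely outside B.
09:20–10:00 falls entirely outside B.

05:10–07:00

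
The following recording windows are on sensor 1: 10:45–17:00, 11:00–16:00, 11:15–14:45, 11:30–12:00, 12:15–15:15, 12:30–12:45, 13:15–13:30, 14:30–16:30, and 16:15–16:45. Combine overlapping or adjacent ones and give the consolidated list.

11:00-16:00 overlaps/touches 10:45-17:00 → extend to 10:45-17:00.
11:15-14:45 overlaps/touches 10:45-17:00 → extend to 10:45-17:00.
11:30-12:00 overlaps/touches 10:45-17:00 → extend to 10:45-17:00.
12:15-15:15 overlaps/touches 10:45-17:00 → extend to 10:45-17:00.
12:30-12:45 overlaps/touches 10:45-17:00 → extend to 10:45-17:00.
13:15-13:30 overlaps/touches 10:45-17:00 → extend to 10:45-17:00.
14:30-16:30 overlaps/touches 10:45-17:00 → extend to 10:45-17:00.
16:15-16:45 overlaps/touches 10:45-17:00 → extend to 10:45-17:00.

10:45-17:00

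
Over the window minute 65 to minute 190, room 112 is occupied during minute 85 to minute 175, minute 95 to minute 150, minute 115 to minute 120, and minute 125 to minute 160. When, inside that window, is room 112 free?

The merged coverage is minute 85 to minute 175.
Gaps within minute 65 to minute 190: minute 65 to minute 85, minute 175 to minute 190.

minute 65 to minute 85, minute 175 to minute 190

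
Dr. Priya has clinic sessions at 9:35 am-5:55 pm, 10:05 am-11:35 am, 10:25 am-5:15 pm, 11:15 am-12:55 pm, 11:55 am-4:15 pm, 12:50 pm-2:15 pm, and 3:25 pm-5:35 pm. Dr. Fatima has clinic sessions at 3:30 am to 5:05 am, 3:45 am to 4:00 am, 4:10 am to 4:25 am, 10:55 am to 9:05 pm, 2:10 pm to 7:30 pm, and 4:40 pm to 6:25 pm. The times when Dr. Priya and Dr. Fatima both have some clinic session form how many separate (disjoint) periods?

1

First set merges to 9:35 am–5:55 pm.
Second set merges to 3:30 am–5:05 am, 10:55 am–9:05 pm.
A ∩ B = 10:55 am–5:55 pm.
That is 1 disjoint piece.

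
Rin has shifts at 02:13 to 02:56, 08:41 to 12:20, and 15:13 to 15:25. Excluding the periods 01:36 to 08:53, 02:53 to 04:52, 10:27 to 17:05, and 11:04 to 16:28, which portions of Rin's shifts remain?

08:53–10:27

Merge the second list: 01:36–08:53, 10:27–17:05.
02:13–02:56 lies entirely inside B → drops out.
08:41–12:20 with B removed leaves 08:53–10:27.
15:13–15:25 lies entirely inside B → drops out.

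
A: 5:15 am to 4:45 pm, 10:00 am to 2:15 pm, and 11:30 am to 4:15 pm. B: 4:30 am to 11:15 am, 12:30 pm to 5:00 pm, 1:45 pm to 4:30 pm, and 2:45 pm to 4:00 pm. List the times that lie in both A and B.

5:15 am-11:15 am, 12:30 pm-4:45 pm

First set merges to 5:15 am-4:45 pm.
Second set merges to 4:30 am-11:15 am, 12:30 pm-5:00 pm.
5:15 am-4:45 pm meets the second set on 5:15 am-11:15 am, 12:30 pm-4:45 pm.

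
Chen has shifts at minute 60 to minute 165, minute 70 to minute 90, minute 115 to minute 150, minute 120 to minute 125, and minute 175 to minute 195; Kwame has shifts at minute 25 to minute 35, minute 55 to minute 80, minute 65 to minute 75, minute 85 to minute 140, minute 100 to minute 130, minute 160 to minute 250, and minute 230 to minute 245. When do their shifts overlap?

minute 60 to minute 80, minute 85 to minute 140, minute 160 to minute 165, minute 175 to minute 195

A, merged: minute 60 to minute 165, minute 175 to minute 195.
B, merged: minute 25 to minute 35, minute 55 to minute 80, minute 85 to minute 140, minute 160 to minute 250.
minute 60 to minute 165 meets the second set on minute 60 to minute 80, minute 85 to minute 140, minute 160 to minute 165.
minute 175 to minute 195 meets the second set on minute 175 to minute 195.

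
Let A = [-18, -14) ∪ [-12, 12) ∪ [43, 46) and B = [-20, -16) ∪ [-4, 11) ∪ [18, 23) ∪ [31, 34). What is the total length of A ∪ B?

41

A ∪ B = [-20, -14), [-12, 12), [18, 23), [31, 34), [43, 46).
Total: 6 + 24 + 5 + 3 + 3 = 41.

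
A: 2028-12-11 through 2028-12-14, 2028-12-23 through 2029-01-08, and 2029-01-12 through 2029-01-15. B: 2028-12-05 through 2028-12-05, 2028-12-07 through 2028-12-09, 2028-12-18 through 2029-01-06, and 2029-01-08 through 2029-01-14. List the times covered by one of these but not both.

2028-12-05 through 2028-12-05, 2028-12-07 through 2028-12-09, 2028-12-11 through 2028-12-14, 2028-12-18 through 2028-12-22, 2029-01-07 through 2029-01-07, 2029-01-09 through 2029-01-11, 2029-01-15 through 2029-01-15

A \ B = 2028-12-11 through 2028-12-14, 2029-01-07 through 2029-01-07, 2029-01-15 through 2029-01-15.
B \ A = 2028-12-05 through 2028-12-05, 2028-12-07 through 2028-12-09, 2028-12-18 through 2028-12-22, 2029-01-09 through 2029-01-11.
Union of the two gives the symmetric difference.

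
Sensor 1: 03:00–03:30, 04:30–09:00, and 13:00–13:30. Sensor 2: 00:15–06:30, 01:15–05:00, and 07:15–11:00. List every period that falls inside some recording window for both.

Second set merges to 00:15–06:30, 07:15–11:00.
03:00–03:30 overlaps B on 03:00–03:30.
04:30–09:00 overlaps B on 04:30–06:30, 07:15–09:00.
13:00–13:30 falls entirely outside B.

03:00–03:30, 04:30–06:30, 07:15–09:00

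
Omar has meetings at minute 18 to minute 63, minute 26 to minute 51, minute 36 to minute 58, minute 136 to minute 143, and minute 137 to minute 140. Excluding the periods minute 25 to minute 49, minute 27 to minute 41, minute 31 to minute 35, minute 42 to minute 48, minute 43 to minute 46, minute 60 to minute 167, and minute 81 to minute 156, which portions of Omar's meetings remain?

Merge the first list: minute 18 to minute 63, minute 136 to minute 143.
Merge the second list: minute 25 to minute 49, minute 60 to minute 167.
minute 18 to minute 63 \ B = minute 18 to minute 25, minute 49 to minute 60.
minute 136 to minute 143: entirely removed.

minute 18 to minute 25, minute 49 to minute 60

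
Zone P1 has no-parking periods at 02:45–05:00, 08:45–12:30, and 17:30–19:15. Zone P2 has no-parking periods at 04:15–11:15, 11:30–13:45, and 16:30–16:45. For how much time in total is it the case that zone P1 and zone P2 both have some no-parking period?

4 h 15 min

A ∩ B = 04:15–05:00, 08:45–11:15, 11:30–12:30.
Total: 45 min + 2 h 30 min + 1 h = 4 h 15 min.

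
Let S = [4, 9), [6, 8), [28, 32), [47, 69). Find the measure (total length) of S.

31

Merged: [4, 9), [28, 32), [47, 69).
Lengths: 5 + 4 + 22 = 31.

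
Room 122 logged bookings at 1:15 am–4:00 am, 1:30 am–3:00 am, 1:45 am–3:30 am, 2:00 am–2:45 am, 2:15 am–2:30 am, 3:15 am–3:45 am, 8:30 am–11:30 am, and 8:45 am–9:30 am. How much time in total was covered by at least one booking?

5 h 45 min

Merged: 1:15 am–4:00 am, 8:30 am–11:30 am.
Lengths: 2 h 45 min + 3 h = 5 h 45 min.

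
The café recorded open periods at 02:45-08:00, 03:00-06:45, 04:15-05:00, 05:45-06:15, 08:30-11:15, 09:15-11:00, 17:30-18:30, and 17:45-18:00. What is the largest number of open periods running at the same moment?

3

At 04:15, 3 of the intervals are simultaneously active.
No point has more.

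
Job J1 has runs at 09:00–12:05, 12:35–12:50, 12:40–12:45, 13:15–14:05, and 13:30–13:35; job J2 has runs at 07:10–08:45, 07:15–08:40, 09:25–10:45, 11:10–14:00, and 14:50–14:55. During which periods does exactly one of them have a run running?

07:10-08:45, 09:00-09:25, 10:45-11:10, 12:05-12:35, 12:50-13:15, 14:00-14:05, 14:50-14:55

A, merged: 09:00-12:05, 12:35-12:50, 13:15-14:05.
B, merged: 07:10-08:45, 09:25-10:45, 11:10-14:00, 14:50-14:55.
A but not B: 09:00-09:25, 10:45-11:10, 14:00-14:05.
B but not A: 07:10-08:45, 12:05-12:35, 12:50-13:15, 14:50-14:55.
Combining gives A △ B.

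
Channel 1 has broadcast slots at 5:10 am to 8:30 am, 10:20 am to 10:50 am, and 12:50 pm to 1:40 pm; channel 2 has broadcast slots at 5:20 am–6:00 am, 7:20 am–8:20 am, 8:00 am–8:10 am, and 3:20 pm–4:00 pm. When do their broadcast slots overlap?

5:20 am–6:00 am, 7:20 am–8:20 am

Merge the second list: 5:20 am–6:00 am, 7:20 am–8:20 am, 3:20 pm–4:00 pm.
5:10 am–8:30 am ∩ B → 5:20 am–6:00 am, 7:20 am–8:20 am.
10:20 am–10:50 am meets no B interval.
12:50 pm–1:40 pm meets no B interval.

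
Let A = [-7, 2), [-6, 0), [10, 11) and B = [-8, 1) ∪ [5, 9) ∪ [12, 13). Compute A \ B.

[1, 2) ∪ [10, 11)

First set merges to [-7, 2), [10, 11).
[-7, 2) \ B = [1, 2).
[10, 11): nothing removed.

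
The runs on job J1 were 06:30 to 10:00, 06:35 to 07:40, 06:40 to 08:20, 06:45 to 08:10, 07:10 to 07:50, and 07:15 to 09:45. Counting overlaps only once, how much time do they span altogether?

3 h 30 min

Merged: 06:30-10:00.
Length: 3 h 30 min.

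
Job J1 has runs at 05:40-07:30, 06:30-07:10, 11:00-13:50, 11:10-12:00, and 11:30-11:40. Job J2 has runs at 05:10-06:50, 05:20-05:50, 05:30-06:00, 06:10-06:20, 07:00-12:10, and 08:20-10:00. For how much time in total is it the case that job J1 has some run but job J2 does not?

First set merges to 05:40–07:30, 11:00–13:50.
Second set merges to 05:10–06:50, 07:00–12:10.
A \ B = 06:50–07:00, 12:10–13:50.
Total: 10 min + 1 h 40 min = 1 h 50 min.

1 h 50 min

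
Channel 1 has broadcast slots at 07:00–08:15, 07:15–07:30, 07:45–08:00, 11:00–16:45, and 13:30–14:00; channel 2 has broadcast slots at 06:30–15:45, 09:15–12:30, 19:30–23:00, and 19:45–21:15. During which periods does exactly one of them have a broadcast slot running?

Merge the first list: 07:00–08:15, 11:00–16:45.
Merge the second list: 06:30–15:45, 19:30–23:00.
Only in the first: 15:45–16:45.
Only in the second: 06:30–07:00, 08:15–11:00, 19:30–23:00.
Together these are the periods covered by exactly one.

06:30–07:00, 08:15–11:00, 15:45–16:45, 19:30–23:00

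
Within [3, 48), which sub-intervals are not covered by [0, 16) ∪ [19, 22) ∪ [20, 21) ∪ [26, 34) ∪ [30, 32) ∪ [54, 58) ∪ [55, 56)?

[16, 19) ∪ [22, 26) ∪ [34, 48)

After merging, the occupied span is [0, 16), [19, 22), [26, 34), [54, 58).
Uncovered inside [3, 48): [16, 19), [22, 26), [34, 48).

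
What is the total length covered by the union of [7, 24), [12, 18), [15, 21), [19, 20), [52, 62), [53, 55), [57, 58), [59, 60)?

27

Merged: [7, 24), [52, 62).
Lengths: 17 + 10 = 27.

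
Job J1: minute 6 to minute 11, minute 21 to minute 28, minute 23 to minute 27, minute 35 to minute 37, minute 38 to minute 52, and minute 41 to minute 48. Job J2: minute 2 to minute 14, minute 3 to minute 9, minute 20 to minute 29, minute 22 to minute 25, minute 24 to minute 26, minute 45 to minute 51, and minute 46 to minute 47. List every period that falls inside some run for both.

A, merged: minute 6 to minute 11, minute 21 to minute 28, minute 35 to minute 37, minute 38 to minute 52.
B, merged: minute 2 to minute 14, minute 20 to minute 29, minute 45 to minute 51.
minute 6 to minute 11 overlaps B on minute 6 to minute 11.
minute 21 to minute 28 overlaps B on minute 21 to minute 28.
minute 35 to minute 37 falls entirely outside B.
minute 38 to minute 52 overlaps B on minute 45 to minute 51.

minute 6 to minute 11, minute 21 to minute 28, minute 45 to minute 51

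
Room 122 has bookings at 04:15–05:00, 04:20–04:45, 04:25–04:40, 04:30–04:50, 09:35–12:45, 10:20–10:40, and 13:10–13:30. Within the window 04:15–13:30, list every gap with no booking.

05:00-09:35, 12:45-13:10

After merging, the occupied span is 04:15-05:00, 09:35-12:45, 13:10-13:30.
Gaps within 04:15-13:30: 05:00-09:35, 12:45-13:10.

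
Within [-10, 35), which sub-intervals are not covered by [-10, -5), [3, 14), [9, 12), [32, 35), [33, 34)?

[-5, 3) ∪ [14, 32)

After merging, the occupied span is [-10, -5), [3, 14), [32, 35).
Uncovered inside [-10, 35): [-5, 3), [14, 32).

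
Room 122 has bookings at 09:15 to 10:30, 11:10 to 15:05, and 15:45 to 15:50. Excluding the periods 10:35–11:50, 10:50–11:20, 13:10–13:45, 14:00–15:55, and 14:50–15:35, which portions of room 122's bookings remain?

Second set merges to 10:35-11:50, 13:10-13:45, 14:00-15:55.
09:15-10:30: no B overlap → unchanged.
11:10-15:05 minus B → 11:50-13:10, 13:45-14:00.
15:45-15:50: fully covered by B → removed.

09:15-10:30, 11:50-13:10, 13:45-14:00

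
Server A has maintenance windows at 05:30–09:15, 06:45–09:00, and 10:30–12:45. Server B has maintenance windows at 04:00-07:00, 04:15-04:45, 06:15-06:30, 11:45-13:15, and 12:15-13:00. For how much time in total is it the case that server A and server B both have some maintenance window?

First set merges to 05:30-09:15, 10:30-12:45.
Second set merges to 04:00-07:00, 11:45-13:15.
A ∩ B = 05:30-07:00, 11:45-12:45.
Total: 1 h 30 min + 1 h = 2 h 30 min.

2 h 30 min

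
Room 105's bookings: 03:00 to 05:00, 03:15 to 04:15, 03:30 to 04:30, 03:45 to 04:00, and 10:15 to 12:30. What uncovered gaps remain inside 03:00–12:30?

05:00-10:15

The merged coverage is 03:00-05:00, 10:15-12:30.
Complement within 03:00-12:30: 05:00-10:15.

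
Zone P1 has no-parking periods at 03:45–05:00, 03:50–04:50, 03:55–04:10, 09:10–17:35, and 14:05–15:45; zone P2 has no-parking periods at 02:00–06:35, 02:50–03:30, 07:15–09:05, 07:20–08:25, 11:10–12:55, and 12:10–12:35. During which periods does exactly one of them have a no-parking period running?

02:00–03:45, 05:00–06:35, 07:15–09:05, 09:10–11:10, 12:55–17:35

First set merges to 03:45–05:00, 09:10–17:35.
Second set merges to 02:00–06:35, 07:15–09:05, 11:10–12:55.
A but not B: 09:10–11:10, 12:55–17:35.
B but not A: 02:00–03:45, 05:00–06:35, 07:15–09:05.
Combining gives A △ B.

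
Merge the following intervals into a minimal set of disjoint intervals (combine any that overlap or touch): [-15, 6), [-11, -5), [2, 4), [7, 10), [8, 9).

[-11, -5) overlaps/touches [-15, 6) → extend to [-15, 6).
[2, 4) overlaps/touches [-15, 6) → extend to [-15, 6).
[7, 10) is disjoint → start new block.
[8, 9) overlaps/touches [7, 10) → extend to [7, 10).

[-15, 6) ∪ [7, 10)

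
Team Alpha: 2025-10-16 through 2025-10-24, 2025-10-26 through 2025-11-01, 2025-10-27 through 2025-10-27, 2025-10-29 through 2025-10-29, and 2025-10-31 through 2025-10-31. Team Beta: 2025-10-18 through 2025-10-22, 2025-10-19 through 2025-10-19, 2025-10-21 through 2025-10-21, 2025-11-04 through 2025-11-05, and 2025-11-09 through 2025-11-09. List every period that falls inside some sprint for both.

2025-10-18 through 2025-10-22

First set merges to 2025-10-16 through 2025-10-24, 2025-10-26 through 2025-11-01.
Second set merges to 2025-10-18 through 2025-10-22, 2025-11-04 through 2025-11-05, 2025-11-09 through 2025-11-09.
2025-10-16 through 2025-10-24 overlaps B on 2025-10-18 through 2025-10-22.
2025-10-26 through 2025-11-01 falls entirely outside B.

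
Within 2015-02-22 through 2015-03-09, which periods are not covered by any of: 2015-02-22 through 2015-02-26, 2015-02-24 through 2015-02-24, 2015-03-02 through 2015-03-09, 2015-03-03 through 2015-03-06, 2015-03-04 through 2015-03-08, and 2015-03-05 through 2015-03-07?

After merging, the occupied span is 2015-02-22 through 2015-02-26, 2015-03-02 through 2015-03-09.
Gaps within 2015-02-22 through 2015-03-09: 2015-02-27 through 2015-03-01.

2015-02-27 through 2015-03-01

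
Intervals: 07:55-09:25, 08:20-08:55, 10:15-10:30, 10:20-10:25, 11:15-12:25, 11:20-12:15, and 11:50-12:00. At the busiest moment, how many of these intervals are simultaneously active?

Sweep endpoints in order; track running count of active intervals.
Peak of 3 reached at 11:50.

3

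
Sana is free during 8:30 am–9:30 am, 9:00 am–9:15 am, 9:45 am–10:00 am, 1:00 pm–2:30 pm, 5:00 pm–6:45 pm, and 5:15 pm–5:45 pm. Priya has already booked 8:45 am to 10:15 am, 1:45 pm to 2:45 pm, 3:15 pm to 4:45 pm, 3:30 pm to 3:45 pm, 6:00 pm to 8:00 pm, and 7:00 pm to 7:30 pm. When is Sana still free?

Merge the first list: 8:30 am-9:30 am, 9:45 am-10:00 am, 1:00 pm-2:30 pm, 5:00 pm-6:45 pm.
Merge the second list: 8:45 am-10:15 am, 1:45 pm-2:45 pm, 3:15 pm-4:45 pm, 6:00 pm-8:00 pm.
8:30 am-9:30 am with B removed leaves 8:30 am-8:45 am.
9:45 am-10:00 am lies entirely inside B → drops out.
1:00 pm-2:30 pm with B removed leaves 1:00 pm-1:45 pm.
5:00 pm-6:45 pm with B removed leaves 5:00 pm-6:00 pm.

8:30 am-8:45 am, 1:00 pm-1:45 pm, 5:00 pm-6:00 pm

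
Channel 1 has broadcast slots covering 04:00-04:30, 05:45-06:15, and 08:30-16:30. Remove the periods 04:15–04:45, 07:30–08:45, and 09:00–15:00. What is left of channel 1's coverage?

04:00–04:30 minus B → 04:00–04:15.
05:45–06:15: no B overlap → unchanged.
08:30–16:30 minus B → 08:45–09:00, 15:00–16:30.

04:00–04:15, 05:45–06:15, 08:45–09:00, 15:00–16:30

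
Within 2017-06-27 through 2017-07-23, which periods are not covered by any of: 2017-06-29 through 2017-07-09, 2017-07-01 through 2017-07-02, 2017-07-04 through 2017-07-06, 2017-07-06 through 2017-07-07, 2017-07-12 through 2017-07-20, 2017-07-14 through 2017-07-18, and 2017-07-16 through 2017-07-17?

The merged coverage is 2017-06-29 through 2017-07-09, 2017-07-12 through 2017-07-20.
Gaps within 2017-06-27 through 2017-07-23: 2017-06-27 through 2017-06-28, 2017-07-10 through 2017-07-11, 2017-07-21 through 2017-07-23.

2017-06-27 through 2017-06-28, 2017-07-10 through 2017-07-11, 2017-07-21 through 2017-07-23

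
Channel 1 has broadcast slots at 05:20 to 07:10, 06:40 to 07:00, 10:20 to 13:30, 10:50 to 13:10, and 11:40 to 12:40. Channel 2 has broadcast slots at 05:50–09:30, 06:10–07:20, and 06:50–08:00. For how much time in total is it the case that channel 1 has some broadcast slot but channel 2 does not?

3 h 40 min

First set merges to 05:20–07:10, 10:20–13:30.
Second set merges to 05:50–09:30.
A \ B = 05:20–05:50, 10:20–13:30.
Total: 30 min + 3 h 10 min = 3 h 40 min.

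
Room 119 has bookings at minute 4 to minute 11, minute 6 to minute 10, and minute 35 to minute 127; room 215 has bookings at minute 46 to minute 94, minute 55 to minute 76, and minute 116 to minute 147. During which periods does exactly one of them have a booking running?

minute 4 to minute 11, minute 35 to minute 46, minute 94 to minute 116, minute 127 to minute 147

First set merges to minute 4 to minute 11, minute 35 to minute 127.
Second set merges to minute 46 to minute 94, minute 116 to minute 147.
A \ B = minute 4 to minute 11, minute 35 to minute 46, minute 94 to minute 116.
B \ A = minute 127 to minute 147.
Union of the two gives the symmetric difference.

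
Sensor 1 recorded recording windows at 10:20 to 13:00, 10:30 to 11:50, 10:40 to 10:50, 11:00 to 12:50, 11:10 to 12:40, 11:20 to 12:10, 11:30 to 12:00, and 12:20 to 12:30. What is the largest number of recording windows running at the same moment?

6

At 11:30, 6 of the intervals are simultaneously active.
No point has more.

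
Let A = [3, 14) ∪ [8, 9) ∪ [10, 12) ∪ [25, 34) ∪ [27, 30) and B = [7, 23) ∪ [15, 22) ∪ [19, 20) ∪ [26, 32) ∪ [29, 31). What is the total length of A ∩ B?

Merge the first list: [3, 14), [25, 34).
Merge the second list: [7, 23), [26, 32).
A ∩ B = [7, 14), [26, 32).
Total: 7 + 6 = 13.

13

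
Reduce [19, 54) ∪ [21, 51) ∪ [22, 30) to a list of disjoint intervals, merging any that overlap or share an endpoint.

[19, 54)

[21, 51) overlaps/touches [19, 54) → extend to [19, 54).
[22, 30) overlaps/touches [19, 54) → extend to [19, 54).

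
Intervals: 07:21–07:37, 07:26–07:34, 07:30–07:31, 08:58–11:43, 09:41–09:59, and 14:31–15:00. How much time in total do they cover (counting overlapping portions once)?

Merged: 07:21-07:37, 08:58-11:43, 14:31-15:00.
Lengths: 16 min + 2 h 45 min + 29 min = 3 h 30 min.

3 h 30 min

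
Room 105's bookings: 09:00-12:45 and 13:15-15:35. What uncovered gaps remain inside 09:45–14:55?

After merging, the occupied span is 09:00-12:45, 13:15-15:35.
Complement within 09:45-14:55: 12:45-13:15.

12:45-13:15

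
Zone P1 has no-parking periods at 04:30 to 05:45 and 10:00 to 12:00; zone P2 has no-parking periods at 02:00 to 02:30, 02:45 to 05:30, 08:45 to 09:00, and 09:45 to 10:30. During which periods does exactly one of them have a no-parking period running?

Only in the first: 05:30-05:45, 10:30-12:00.
Only in the second: 02:00-02:30, 02:45-04:30, 08:45-09:00, 09:45-10:00.
Together these are the periods covered by exactly one.

02:00-02:30, 02:45-04:30, 05:30-05:45, 08:45-09:00, 09:45-10:00, 10:30-12:00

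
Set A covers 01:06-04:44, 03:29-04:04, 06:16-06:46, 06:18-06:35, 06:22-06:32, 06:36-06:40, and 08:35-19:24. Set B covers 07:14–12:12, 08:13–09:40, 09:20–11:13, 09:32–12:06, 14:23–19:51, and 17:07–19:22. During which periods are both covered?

Merge the first list: 01:06-04:44, 06:16-06:46, 08:35-19:24.
Merge the second list: 07:14-12:12, 14:23-19:51.
01:06-04:44 falls entirely outside B.
06:16-06:46 falls entirely outside B.
08:35-19:24 overlaps B on 08:35-12:12, 14:23-19:24.

08:35-12:12, 14:23-19:24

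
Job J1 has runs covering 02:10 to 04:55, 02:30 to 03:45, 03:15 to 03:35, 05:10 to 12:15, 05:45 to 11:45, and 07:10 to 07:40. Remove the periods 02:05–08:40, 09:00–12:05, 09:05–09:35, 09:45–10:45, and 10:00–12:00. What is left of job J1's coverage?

Merge the first list: 02:10–04:55, 05:10–12:15.
Merge the second list: 02:05–08:40, 09:00–12:05.
02:10–04:55 lies entirely inside B → drops out.
05:10–12:15 with B removed leaves 08:40–09:00, 12:05–12:15.

08:40–09:00, 12:05–12:15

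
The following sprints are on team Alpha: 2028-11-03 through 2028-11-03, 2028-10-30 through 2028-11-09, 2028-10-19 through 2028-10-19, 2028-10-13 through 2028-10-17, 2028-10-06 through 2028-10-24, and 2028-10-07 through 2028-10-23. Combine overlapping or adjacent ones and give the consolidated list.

2028-10-06 through 2028-10-24, 2028-10-30 through 2028-11-09

Sort by start: 2028-10-06 through 2028-10-24, 2028-10-07 through 2028-10-23, 2028-10-13 through 2028-10-17, 2028-10-19 through 2028-10-19, 2028-10-30 through 2028-11-09, 2028-11-03 through 2028-11-03.
2028-10-07 through 2028-10-23 overlaps/touches 2028-10-06 through 2028-10-24 → extend to 2028-10-06 through 2028-10-24.
2028-10-13 through 2028-10-17 overlaps/touches 2028-10-06 through 2028-10-24 → extend to 2028-10-06 through 2028-10-24.
2028-10-19 through 2028-10-19 overlaps/touches 2028-10-06 through 2028-10-24 → extend to 2028-10-06 through 2028-10-24.
2028-10-30 through 2028-11-09 is disjoint → start new block.
2028-11-03 through 2028-11-03 overlaps/touches 2028-10-30 through 2028-11-09 → extend to 2028-10-30 through 2028-11-09.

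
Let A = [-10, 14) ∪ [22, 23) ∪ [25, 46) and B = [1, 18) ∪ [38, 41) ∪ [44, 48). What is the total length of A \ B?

28

A \ B = [-10, 1), [22, 23), [25, 38), [41, 44).
Total: 11 + 1 + 13 + 3 = 28.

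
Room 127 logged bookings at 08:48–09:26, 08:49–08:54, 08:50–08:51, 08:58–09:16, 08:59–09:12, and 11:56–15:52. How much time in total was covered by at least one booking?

4 h 34 min

Merged: 08:48–09:26, 11:56–15:52.
Lengths: 38 min + 3 h 56 min = 4 h 34 min.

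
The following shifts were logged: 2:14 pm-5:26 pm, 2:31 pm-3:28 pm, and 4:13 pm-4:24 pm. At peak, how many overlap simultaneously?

Walk the sorted start/end points keeping a running depth.
The depth first hits 2 at 2:31 pm.

2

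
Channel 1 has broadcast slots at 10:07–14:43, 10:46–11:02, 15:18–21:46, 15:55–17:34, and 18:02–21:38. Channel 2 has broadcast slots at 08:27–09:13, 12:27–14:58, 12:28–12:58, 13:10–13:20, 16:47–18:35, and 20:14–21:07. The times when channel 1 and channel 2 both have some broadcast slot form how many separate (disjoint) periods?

Merge the first list: 10:07-14:43, 15:18-21:46.
Merge the second list: 08:27-09:13, 12:27-14:58, 16:47-18:35, 20:14-21:07.
A ∩ B = 12:27-14:43, 16:47-18:35, 20:14-21:07.
That is 3 disjoint pieces.

3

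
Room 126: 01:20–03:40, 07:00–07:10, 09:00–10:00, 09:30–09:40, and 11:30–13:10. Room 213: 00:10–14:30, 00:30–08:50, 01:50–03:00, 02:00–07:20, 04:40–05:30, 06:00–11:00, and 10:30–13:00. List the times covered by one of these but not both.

00:10–01:20, 03:40–07:00, 07:10–09:00, 10:00–11:30, 13:10–14:30

A, merged: 01:20–03:40, 07:00–07:10, 09:00–10:00, 11:30–13:10.
B, merged: 00:10–14:30.
A \ B = none.
B \ A = 00:10–01:20, 03:40–07:00, 07:10–09:00, 10:00–11:30, 13:10–14:30.
Union of the two gives the symmetric difference.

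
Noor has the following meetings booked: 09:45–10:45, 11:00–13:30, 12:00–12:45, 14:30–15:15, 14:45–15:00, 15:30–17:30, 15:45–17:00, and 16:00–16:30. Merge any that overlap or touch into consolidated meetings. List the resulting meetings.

11:00-13:30 is disjoint → start new block.
12:00-12:45 overlaps/touches 11:00-13:30 → extend to 11:00-13:30.
14:30-15:15 is disjoint → start new block.
14:45-15:00 overlaps/touches 14:30-15:15 → extend to 14:30-15:15.
15:30-17:30 is disjoint → start new block.
15:45-17:00 overlaps/touches 15:30-17:30 → extend to 15:30-17:30.
16:00-16:30 overlaps/touches 15:30-17:30 → extend to 15:30-17:30.

09:45-10:45, 11:00-13:30, 14:30-15:15, 15:30-17:30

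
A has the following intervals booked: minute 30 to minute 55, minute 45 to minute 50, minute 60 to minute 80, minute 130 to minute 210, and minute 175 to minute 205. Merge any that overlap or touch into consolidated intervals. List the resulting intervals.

minute 30 to minute 55, minute 60 to minute 80, minute 130 to minute 210

minute 45 to minute 50 overlaps/touches minute 30 to minute 55 → extend to minute 30 to minute 55.
minute 60 to minute 80 is disjoint → start new block.
minute 130 to minute 210 is disjoint → start new block.
minute 175 to minute 205 overlaps/touches minute 130 to minute 210 → extend to minute 130 to minute 210.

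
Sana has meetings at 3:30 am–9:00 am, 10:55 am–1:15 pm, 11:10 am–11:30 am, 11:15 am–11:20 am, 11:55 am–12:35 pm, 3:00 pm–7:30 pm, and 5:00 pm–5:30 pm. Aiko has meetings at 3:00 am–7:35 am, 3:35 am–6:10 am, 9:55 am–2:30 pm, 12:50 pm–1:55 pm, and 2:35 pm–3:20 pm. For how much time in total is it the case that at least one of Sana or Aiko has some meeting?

15 h 30 min

A, merged: 3:30 am–9:00 am, 10:55 am–1:15 pm, 3:00 pm–7:30 pm.
B, merged: 3:00 am–7:35 am, 9:55 am–2:30 pm, 2:35 pm–3:20 pm.
A ∪ B = 3:00 am–9:00 am, 9:55 am–2:30 pm, 2:35 pm–7:30 pm.
Total: 6 h + 4 h 35 min + 4 h 55 min = 15 h 30 min.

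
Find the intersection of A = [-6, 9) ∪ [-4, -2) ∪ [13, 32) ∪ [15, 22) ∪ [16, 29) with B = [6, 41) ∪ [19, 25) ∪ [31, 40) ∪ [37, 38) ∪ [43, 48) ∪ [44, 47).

[6, 9) ∪ [13, 32)

First set merges to [-6, 9), [13, 32).
Second set merges to [6, 41), [43, 48).
[-6, 9) overlaps B on [6, 9).
[13, 32) overlaps B on [13, 32).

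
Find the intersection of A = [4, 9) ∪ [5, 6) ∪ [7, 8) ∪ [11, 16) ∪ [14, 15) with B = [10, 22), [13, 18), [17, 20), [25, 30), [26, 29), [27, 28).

Merge the first list: [4, 9), [11, 16).
Merge the second list: [10, 22), [25, 30).
[4, 9): no overlap with the second set.
[11, 16) meets the second set on [11, 16).

[11, 16)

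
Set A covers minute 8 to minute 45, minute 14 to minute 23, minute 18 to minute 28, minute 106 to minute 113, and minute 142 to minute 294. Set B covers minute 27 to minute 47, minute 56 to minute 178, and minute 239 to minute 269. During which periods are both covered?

Merge the first list: minute 8 to minute 45, minute 106 to minute 113, minute 142 to minute 294.
minute 8 to minute 45 ∩ B → minute 27 to minute 45.
minute 106 to minute 113 ∩ B → minute 106 to minute 113.
minute 142 to minute 294 ∩ B → minute 142 to minute 178, minute 239 to minute 269.

minute 27 to minute 45, minute 106 to minute 113, minute 142 to minute 178, minute 239 to minute 269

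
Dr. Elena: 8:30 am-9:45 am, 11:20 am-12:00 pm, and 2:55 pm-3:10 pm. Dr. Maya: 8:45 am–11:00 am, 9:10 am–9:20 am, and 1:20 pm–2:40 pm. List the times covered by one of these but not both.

8:30 am–8:45 am, 9:45 am–11:00 am, 11:20 am–12:00 pm, 1:20 pm–2:40 pm, 2:55 pm–3:10 pm

B, merged: 8:45 am–11:00 am, 1:20 pm–2:40 pm.
Only in the first: 8:30 am–8:45 am, 11:20 am–12:00 pm, 2:55 pm–3:10 pm.
Only in the second: 9:45 am–11:00 am, 1:20 pm–2:40 pm.
Together these are the periods covered by exactly one.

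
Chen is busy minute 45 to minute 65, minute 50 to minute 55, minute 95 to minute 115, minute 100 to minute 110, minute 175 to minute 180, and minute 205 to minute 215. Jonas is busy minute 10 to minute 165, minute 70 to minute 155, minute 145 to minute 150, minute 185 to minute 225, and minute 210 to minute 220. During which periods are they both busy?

minute 45 to minute 65, minute 95 to minute 115, minute 205 to minute 215

A, merged: minute 45 to minute 65, minute 95 to minute 115, minute 175 to minute 180, minute 205 to minute 215.
B, merged: minute 10 to minute 165, minute 185 to minute 225.
minute 45 to minute 65 overlaps B on minute 45 to minute 65.
minute 95 to minute 115 overlaps B on minute 95 to minute 115.
minute 175 to minute 180 falls entirely outside B.
minute 205 to minute 215 overlaps B on minute 205 to minute 215.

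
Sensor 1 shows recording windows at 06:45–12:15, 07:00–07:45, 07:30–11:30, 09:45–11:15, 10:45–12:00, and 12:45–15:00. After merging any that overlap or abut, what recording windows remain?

07:00–07:45 overlaps/touches 06:45–12:15 → extend to 06:45–12:15.
07:30–11:30 overlaps/touches 06:45–12:15 → extend to 06:45–12:15.
09:45–11:15 overlaps/touches 06:45–12:15 → extend to 06:45–12:15.
10:45–12:00 overlaps/touches 06:45–12:15 → extend to 06:45–12:15.
12:45–15:00 is disjoint → start new block.

06:45–12:15, 12:45–15:00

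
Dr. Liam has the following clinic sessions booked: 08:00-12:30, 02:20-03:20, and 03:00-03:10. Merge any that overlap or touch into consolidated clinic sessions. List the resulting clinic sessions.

02:20-03:20, 08:00-12:30

Sort by start: 02:20-03:20, 03:00-03:10, 08:00-12:30.
03:00-03:10 overlaps/touches 02:20-03:20 → extend to 02:20-03:20.
08:00-12:30 is disjoint → start new block.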